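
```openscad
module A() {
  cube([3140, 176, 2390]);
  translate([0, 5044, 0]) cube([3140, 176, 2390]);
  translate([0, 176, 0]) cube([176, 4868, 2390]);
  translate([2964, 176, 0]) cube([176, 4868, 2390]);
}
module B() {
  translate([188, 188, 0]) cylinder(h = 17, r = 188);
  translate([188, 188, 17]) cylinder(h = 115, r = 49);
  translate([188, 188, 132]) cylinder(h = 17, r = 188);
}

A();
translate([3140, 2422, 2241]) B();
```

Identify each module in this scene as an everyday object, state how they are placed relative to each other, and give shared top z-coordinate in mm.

Both tops at z = 2390 mm.

A is a house frame. B is a spool. The spool is beside the house frame with their tops flush at z = 2390. The shared top z-coordinate is 2390 mm.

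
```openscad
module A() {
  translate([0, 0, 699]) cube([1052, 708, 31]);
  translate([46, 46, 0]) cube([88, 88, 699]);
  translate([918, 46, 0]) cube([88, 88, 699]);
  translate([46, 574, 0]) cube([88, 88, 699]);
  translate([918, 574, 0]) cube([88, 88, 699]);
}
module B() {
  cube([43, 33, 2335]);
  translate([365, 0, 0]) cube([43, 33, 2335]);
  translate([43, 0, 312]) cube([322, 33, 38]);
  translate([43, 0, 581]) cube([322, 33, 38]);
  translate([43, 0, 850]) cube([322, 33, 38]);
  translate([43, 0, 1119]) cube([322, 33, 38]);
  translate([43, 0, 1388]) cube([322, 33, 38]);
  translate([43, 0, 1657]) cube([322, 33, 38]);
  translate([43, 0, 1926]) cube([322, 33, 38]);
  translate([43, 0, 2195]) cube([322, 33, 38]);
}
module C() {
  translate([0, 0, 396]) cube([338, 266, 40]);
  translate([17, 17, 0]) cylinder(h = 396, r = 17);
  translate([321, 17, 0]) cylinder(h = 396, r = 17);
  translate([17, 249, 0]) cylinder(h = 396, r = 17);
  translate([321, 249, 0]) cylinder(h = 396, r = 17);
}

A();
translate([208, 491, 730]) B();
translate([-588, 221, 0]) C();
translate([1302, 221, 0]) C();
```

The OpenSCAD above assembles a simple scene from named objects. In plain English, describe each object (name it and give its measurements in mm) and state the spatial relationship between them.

A is a rectangular dining table. The top is 1052×708×31 mm with its upper surface at z = 730 mm. It stands on four 88×88 mm square legs, each inset 46 mm from the nearest pair of top edges, running from the floor to the underside of the top.

B is a wooden ladder with two side rails of 43×33 mm section and 2335 mm height, set 408 mm apart overall. Between them run 8 rectangular rungs (33 mm deep, 38 mm thick), front faces flush with the rails' −y face. The bottom of the first rung is 312 mm above the floor and each subsequent rung is 269 mm higher than the one below.

C is a four-legged stool. The seat is 338×266 mm, 40 mm thick, top at z = 436 mm. It stands on four round legs, each 34 mm in diameter, from z = 0 to the seat underside, each leg's axis is inset half a diameter from the nearest pair of seat edges (so the leg's bounding box is flush with the corner).

The ladder is on top of the table. Two stools sit around the table at the −x, +x sides.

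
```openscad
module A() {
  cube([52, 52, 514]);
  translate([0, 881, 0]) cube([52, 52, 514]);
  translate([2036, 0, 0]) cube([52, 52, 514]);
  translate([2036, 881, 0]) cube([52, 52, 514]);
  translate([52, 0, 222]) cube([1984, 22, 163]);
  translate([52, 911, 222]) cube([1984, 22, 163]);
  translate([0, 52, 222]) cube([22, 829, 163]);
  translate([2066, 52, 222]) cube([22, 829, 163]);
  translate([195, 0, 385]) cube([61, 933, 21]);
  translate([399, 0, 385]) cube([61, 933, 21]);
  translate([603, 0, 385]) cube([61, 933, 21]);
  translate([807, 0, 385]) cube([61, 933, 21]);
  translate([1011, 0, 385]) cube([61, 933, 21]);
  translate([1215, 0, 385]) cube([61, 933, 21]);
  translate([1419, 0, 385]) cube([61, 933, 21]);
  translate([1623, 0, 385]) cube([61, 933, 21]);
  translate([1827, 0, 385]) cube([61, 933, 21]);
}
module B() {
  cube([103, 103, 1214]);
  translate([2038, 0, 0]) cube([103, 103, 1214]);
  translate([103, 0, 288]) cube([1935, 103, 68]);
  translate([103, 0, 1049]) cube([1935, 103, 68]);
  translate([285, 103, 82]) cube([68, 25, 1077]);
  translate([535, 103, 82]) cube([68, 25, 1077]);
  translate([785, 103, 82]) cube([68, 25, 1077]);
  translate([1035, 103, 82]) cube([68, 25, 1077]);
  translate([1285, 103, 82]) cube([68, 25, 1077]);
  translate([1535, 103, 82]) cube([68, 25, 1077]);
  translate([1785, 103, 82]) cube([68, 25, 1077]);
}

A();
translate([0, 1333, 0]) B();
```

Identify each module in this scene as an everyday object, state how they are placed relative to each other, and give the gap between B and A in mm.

A is a bed frame. B is a fence section. The fence section is on the floor beside the bed frame on its +y side. The gap between the fence section and the bed frame is 400 mm.

The fence section's nearest face is 400 mm from the bed frame's +y face.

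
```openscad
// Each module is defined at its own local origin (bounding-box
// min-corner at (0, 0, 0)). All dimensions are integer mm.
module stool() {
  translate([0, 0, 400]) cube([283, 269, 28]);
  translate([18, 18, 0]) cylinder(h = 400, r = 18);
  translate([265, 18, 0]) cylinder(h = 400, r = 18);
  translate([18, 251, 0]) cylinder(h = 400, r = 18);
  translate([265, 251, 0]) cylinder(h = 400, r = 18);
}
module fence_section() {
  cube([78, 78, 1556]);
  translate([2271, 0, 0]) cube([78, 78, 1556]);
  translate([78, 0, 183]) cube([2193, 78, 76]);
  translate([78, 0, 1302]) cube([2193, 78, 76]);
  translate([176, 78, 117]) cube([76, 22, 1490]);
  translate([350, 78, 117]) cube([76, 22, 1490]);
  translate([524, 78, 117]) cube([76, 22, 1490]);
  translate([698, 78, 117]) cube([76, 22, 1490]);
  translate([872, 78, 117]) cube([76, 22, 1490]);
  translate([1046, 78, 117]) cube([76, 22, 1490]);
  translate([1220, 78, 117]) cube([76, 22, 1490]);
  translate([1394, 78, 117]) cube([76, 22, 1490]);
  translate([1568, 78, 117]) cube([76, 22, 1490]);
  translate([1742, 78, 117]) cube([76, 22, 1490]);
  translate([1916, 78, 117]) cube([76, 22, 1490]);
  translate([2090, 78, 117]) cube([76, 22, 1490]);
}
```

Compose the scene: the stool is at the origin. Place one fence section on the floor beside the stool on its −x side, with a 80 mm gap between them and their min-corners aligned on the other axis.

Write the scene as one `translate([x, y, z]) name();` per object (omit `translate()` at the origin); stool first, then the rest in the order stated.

stool();
translate([-2429, 0, 0]) fence_section();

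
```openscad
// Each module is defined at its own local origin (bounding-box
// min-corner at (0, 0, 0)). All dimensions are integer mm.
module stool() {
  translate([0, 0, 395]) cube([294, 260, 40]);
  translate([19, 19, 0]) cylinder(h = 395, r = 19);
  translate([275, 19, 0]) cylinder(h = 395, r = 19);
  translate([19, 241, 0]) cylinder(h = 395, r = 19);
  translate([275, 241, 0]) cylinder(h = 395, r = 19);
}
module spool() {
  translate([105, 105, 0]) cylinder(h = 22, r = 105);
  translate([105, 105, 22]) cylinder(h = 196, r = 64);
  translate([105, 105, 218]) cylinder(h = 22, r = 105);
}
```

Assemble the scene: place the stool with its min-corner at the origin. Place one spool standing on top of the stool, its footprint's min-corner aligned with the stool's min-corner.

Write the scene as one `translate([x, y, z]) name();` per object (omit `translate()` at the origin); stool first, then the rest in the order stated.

stool();
translate([0, 0, 435]) spool();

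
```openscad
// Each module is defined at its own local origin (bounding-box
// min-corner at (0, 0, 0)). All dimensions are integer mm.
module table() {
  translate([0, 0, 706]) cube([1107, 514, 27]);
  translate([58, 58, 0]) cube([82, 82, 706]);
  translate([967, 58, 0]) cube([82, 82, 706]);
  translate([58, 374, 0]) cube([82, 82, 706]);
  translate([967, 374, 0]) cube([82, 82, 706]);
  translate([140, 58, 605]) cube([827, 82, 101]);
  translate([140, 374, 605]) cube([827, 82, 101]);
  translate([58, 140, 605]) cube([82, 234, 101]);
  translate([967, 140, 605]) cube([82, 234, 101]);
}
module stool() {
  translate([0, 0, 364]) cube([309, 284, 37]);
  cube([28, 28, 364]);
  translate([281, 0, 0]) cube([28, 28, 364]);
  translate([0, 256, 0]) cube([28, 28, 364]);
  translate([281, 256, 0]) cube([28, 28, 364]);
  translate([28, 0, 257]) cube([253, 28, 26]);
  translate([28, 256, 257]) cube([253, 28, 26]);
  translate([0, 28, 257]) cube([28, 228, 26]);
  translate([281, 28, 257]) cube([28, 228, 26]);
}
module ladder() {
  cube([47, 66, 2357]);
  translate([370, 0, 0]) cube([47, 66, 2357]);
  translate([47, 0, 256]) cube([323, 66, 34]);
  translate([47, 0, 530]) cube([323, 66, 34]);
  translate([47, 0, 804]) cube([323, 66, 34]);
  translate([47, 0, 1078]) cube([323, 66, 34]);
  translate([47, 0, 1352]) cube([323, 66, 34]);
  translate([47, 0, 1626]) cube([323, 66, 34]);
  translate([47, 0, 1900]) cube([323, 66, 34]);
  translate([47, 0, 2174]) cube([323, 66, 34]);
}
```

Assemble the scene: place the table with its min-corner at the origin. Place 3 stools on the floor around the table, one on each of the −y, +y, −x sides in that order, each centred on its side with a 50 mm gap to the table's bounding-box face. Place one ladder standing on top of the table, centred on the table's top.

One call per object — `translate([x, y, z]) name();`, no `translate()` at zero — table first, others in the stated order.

table();
translate([399, -334, 0]) stool();
translate([399, 564, 0]) stool();
translate([-359, 115, 0]) stool();
translate([345, 224, 733]) ladder();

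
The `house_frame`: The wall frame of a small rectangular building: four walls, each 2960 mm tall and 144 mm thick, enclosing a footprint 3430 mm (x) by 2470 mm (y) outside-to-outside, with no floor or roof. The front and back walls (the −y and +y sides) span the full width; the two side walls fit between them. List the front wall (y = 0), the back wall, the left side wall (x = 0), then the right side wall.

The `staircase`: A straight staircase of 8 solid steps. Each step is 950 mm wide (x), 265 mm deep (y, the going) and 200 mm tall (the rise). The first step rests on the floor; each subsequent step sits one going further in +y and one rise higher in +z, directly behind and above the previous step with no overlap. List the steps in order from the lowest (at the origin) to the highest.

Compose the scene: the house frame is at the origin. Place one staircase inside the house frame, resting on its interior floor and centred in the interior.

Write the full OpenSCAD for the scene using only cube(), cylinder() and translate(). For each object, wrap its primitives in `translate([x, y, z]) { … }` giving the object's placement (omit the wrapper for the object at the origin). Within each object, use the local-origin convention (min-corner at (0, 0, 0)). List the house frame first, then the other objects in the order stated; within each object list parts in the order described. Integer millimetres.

cube([3430, 144, 2960]);
translate([0, 2326, 0]) cube([3430, 144, 2960]);
translate([0, 144, 0]) cube([144, 2182, 2960]);
translate([3286, 144, 0]) cube([144, 2182, 2960]);
translate([1240, 175, 0]) {
  cube([950, 265, 200]);
  translate([0, 265, 200]) cube([950, 265, 200]);
  translate([0, 530, 400]) cube([950, 265, 200]);
  translate([0, 795, 600]) cube([950, 265, 200]);
  translate([0, 1060, 800]) cube([950, 265, 200]);
  translate([0, 1325, 1000]) cube([950, 265, 200]);
  translate([0, 1590, 1200]) cube([950, 265, 200]);
  translate([0, 1855, 1400]) cube([950, 265, 200]);
}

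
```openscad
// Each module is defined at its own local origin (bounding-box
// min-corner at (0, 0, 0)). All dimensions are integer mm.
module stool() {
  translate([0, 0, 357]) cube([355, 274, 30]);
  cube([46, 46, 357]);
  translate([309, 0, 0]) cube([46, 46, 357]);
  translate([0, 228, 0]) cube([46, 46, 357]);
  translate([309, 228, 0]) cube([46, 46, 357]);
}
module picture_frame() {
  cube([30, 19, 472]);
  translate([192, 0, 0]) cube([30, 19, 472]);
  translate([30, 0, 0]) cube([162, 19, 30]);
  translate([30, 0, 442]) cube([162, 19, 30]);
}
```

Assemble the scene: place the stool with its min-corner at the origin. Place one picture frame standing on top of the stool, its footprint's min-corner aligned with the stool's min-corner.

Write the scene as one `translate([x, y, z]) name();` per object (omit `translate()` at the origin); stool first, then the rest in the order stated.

stool();
translate([0, 0, 387]) picture_frame();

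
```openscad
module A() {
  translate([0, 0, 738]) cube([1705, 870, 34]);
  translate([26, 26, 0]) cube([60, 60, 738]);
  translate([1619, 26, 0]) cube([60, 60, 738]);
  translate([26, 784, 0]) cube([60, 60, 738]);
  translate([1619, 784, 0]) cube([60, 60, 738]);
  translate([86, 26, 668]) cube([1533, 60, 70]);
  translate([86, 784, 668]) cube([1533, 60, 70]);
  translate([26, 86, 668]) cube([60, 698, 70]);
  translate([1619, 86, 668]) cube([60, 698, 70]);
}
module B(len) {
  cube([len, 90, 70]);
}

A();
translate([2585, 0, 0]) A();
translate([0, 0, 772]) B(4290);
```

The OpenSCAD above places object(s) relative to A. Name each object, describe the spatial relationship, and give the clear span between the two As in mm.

A is a table. B is a beam. A beam spans the tops of two tables. The clear span between the two tables is 880 mm.

Second table starts at x = 2585; first ends at x = 1705; clear span = 2585 − 1705 = 880 mm.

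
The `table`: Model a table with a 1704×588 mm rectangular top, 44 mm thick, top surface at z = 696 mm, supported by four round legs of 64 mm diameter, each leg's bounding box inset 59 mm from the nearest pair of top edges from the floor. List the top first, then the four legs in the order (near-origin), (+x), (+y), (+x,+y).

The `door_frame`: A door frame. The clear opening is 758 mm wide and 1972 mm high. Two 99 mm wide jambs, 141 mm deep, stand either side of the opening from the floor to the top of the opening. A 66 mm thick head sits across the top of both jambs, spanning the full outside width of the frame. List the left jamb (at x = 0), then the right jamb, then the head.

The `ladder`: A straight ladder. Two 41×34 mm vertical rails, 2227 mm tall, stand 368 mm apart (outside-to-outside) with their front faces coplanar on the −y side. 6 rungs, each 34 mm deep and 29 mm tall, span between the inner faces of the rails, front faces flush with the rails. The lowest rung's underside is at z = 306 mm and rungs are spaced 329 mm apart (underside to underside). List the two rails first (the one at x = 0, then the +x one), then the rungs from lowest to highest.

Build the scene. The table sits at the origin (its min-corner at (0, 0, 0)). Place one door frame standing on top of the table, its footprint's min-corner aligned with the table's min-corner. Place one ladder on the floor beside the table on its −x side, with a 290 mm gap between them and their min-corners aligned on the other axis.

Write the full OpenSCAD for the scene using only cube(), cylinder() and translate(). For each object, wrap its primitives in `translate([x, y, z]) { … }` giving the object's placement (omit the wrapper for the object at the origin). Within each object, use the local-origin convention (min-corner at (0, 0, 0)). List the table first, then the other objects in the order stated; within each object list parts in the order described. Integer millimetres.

translate([0, 0, 652]) cube([1704, 588, 44]);
translate([91, 91, 0]) cylinder(h = 652, r = 32);
translate([1613, 91, 0]) cylinder(h = 652, r = 32);
translate([91, 497, 0]) cylinder(h = 652, r = 32);
translate([1613, 497, 0]) cylinder(h = 652, r = 32);
translate([0, 0, 696]) {
  cube([99, 141, 1972]);
  translate([857, 0, 0]) cube([99, 141, 1972]);
  translate([0, 0, 1972]) cube([956, 141, 66]);
}
translate([-658, 0, 0]) {
  cube([41, 34, 2227]);
  translate([327, 0, 0]) cube([41, 34, 2227]);
  translate([41, 0, 306]) cube([286, 34, 29]);
  translate([41, 0, 635]) cube([286, 34, 29]);
  translate([41, 0, 964]) cube([286, 34, 29]);
  translate([41, 0, 1293]) cube([286, 34, 29]);
  translate([41, 0, 1622]) cube([286, 34, 29]);
  translate([41, 0, 1951]) cube([286, 34, 29]);
}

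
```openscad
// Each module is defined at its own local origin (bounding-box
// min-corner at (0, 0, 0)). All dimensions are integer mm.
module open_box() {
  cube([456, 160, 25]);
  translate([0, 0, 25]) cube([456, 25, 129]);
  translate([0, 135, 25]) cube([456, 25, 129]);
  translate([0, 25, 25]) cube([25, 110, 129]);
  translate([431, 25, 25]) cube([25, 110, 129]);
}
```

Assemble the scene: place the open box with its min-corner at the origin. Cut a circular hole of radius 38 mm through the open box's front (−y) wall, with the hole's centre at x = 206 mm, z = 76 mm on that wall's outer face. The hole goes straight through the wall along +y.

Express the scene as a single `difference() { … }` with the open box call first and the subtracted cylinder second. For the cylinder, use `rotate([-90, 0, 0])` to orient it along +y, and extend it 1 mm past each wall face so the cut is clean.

difference() {
  open_box();
  translate([206, -1, 76]) rotate([-90, 0, 0]) cylinder(h = 27, r = 38);
}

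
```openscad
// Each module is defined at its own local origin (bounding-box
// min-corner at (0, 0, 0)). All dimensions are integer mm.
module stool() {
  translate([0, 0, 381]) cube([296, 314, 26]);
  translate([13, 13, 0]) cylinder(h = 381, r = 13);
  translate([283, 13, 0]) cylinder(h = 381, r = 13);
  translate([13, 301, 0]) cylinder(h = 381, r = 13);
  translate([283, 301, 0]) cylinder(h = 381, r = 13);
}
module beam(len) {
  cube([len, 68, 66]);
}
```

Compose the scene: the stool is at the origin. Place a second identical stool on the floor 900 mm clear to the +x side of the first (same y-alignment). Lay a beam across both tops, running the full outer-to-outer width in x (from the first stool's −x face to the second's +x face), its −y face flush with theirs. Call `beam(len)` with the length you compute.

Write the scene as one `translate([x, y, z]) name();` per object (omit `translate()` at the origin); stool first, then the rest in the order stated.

stool();
translate([1196, 0, 0]) stool();
translate([0, 0, 407]) beam(1492);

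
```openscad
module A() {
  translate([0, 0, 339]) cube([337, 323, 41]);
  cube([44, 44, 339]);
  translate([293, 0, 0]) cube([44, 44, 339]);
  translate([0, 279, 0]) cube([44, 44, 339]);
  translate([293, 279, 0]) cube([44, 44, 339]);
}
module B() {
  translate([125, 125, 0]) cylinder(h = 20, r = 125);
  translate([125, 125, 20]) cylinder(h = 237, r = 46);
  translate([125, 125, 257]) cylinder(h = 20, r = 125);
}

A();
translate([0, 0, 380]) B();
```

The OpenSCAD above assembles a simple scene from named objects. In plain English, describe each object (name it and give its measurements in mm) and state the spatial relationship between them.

A is a simple wooden stool: a rectangular seat 337 mm (x) by 323 mm (y), 41 mm thick, top face at z = 380 mm, on four square legs, each 44×44 mm in cross-section. The legs rest on z = 0, each flush with a corner of the seat.

B is a spool: two coaxial disc flanges of radius 125 mm and thickness 20 mm, joined by a core cylinder of radius 46 mm and height 237 mm. The lower flange rests on z = 0 and the three cylinders share a vertical axis.

The spool is on top of the stool.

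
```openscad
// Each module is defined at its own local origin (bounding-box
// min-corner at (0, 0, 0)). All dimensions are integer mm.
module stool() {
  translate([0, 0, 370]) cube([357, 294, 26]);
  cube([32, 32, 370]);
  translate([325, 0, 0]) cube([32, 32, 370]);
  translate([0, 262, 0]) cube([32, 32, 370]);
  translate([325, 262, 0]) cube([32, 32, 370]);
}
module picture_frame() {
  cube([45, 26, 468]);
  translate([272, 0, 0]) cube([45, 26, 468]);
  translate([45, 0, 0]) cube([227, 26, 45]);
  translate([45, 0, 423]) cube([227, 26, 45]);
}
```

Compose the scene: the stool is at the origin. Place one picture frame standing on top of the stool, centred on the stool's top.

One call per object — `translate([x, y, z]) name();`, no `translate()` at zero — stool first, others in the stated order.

stool();
translate([20, 134, 396]) picture_frame();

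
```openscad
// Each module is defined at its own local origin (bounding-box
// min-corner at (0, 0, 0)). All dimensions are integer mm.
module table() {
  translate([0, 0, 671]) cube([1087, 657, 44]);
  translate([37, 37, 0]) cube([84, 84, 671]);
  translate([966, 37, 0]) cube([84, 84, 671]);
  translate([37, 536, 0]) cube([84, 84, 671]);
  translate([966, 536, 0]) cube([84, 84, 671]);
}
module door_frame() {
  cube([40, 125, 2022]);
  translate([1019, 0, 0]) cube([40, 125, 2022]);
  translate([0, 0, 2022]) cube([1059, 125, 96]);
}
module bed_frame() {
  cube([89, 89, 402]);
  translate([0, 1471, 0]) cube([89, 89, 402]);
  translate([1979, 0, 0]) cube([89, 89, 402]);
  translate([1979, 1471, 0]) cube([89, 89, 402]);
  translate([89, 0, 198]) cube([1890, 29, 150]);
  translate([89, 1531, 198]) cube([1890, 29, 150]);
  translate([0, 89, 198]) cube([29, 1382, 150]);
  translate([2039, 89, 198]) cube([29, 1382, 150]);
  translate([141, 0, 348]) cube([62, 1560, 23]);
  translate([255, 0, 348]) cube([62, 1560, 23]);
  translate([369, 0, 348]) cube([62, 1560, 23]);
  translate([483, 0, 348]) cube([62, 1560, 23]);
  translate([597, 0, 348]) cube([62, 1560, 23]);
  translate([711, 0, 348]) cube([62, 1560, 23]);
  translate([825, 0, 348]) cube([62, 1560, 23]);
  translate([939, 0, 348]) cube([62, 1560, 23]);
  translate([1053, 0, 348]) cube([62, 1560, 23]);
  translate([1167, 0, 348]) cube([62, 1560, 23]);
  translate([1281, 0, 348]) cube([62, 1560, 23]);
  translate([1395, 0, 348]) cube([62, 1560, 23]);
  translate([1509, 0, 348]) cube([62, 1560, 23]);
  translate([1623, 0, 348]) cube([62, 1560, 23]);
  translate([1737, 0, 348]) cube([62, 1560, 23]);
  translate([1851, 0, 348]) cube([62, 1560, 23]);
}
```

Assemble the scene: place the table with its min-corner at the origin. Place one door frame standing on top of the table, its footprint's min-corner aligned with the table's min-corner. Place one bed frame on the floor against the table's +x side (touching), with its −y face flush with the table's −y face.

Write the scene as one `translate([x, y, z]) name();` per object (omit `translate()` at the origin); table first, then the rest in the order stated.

table();
translate([0, 0, 715]) door_frame();
translate([1087, 0, 0]) bed_frame();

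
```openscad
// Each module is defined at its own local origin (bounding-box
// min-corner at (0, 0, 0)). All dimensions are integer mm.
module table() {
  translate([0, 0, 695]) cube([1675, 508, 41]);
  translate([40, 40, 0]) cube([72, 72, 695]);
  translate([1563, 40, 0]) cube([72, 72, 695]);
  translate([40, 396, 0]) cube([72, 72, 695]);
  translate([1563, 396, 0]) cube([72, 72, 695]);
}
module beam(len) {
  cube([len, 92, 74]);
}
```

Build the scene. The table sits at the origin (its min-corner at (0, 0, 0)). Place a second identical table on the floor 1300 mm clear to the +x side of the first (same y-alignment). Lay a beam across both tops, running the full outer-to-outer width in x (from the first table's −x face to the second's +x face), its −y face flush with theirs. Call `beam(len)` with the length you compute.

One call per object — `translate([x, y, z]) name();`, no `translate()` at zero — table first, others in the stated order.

table();
translate([2975, 0, 0]) table();
translate([0, 0, 736]) beam(4650);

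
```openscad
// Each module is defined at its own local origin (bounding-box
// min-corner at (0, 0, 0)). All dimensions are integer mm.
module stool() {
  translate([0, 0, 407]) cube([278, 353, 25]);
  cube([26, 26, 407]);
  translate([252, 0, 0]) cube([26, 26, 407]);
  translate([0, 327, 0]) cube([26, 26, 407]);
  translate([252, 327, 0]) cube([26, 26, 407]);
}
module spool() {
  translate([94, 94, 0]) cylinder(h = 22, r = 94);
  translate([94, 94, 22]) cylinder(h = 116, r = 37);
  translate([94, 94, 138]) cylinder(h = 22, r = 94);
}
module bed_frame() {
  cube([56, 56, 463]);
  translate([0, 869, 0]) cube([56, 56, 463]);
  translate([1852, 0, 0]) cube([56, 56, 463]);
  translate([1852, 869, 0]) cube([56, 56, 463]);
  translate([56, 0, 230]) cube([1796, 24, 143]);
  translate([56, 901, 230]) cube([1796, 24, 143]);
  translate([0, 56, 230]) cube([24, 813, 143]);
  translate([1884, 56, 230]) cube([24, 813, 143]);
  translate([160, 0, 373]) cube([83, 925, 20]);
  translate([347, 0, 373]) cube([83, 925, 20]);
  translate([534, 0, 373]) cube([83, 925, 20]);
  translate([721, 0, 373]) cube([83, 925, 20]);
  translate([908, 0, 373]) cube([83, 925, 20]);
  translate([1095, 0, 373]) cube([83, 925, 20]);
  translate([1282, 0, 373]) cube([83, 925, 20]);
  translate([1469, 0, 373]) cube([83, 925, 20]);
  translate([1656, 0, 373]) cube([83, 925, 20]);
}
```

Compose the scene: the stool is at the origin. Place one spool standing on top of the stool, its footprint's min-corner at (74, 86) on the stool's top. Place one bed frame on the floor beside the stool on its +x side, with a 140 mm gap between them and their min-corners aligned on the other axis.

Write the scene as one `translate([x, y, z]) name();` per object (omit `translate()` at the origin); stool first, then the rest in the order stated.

stool();
translate([74, 86, 432]) spool();
translate([418, 0, 0]) bed_frame();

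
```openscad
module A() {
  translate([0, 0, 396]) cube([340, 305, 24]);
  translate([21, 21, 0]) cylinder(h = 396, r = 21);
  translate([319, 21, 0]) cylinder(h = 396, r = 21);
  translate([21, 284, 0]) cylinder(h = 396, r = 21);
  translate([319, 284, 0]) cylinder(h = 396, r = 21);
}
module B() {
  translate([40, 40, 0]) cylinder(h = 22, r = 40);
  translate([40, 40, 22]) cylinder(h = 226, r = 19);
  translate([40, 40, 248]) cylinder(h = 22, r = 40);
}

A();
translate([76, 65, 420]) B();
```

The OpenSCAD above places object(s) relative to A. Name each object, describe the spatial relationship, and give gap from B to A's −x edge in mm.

The spool's min-x is at 76; the stool's min-x is 0; gap = 76 mm.

A is a stool. B is a spool. The spool is on top of the stool. The gap from the spool to the stool's −x edge is 76 mm.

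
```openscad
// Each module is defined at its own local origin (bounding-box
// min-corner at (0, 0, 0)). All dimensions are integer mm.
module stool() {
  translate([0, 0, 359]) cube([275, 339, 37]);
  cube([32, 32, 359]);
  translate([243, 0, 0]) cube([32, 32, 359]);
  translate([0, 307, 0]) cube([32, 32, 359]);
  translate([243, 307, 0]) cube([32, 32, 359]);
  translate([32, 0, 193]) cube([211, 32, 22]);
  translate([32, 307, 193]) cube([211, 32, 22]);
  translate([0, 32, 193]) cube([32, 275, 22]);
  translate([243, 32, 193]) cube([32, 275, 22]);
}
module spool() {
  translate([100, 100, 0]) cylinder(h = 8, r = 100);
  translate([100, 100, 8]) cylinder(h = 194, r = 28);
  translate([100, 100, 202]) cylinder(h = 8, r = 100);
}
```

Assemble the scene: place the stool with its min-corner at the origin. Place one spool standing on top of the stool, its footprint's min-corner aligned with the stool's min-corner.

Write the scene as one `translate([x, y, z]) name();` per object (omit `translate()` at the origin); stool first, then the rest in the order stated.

stool();
translate([0, 0, 396]) spool();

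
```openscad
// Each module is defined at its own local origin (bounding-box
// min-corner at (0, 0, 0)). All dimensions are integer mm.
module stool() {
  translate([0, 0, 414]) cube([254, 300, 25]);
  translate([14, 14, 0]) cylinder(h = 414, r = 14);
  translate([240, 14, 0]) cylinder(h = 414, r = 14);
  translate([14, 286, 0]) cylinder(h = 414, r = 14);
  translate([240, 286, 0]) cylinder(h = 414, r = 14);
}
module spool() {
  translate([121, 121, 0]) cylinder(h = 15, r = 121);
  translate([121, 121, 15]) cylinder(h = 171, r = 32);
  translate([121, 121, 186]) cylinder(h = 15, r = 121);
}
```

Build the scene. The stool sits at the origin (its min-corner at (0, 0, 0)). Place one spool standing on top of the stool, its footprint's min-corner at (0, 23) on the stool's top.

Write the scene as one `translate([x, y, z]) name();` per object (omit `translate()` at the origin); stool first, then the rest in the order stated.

stool();
translate([0, 23, 439]) spool();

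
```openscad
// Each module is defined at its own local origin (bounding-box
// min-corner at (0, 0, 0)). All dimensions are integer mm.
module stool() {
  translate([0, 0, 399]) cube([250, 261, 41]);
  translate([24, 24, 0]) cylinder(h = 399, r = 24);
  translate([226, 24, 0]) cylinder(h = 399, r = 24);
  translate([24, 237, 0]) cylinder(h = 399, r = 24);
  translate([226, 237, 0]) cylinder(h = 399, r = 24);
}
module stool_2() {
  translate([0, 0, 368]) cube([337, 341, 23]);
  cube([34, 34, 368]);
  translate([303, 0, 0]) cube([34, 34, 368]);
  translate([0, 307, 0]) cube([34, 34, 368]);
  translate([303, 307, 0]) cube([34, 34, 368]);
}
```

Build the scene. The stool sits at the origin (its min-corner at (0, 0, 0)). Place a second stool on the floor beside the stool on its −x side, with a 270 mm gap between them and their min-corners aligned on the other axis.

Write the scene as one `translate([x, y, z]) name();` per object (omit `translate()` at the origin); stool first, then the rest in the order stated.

stool();
translate([-607, 0, 0]) stool_2();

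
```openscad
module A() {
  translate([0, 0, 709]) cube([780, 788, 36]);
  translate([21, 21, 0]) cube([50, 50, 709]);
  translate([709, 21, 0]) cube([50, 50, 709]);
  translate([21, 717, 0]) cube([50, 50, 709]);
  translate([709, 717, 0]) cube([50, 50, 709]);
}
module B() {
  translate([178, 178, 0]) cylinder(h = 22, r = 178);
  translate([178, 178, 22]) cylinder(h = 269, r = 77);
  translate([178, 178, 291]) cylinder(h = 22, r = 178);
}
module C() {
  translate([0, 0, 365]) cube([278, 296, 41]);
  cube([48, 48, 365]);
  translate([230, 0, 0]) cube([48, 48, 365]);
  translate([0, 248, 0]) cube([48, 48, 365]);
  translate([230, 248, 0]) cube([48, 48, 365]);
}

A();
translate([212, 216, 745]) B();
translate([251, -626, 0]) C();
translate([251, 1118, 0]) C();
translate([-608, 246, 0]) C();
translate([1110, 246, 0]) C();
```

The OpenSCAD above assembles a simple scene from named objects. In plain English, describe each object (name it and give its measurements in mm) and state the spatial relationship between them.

A is a rectangular dining table. The top is 780×788×36 mm with its upper surface at z = 745 mm. It stands on four 50×50 mm square legs, each inset 21 mm from the nearest pair of top edges, running from the floor to the underside of the top.

B is a spool: two coaxial disc flanges of radius 178 mm and thickness 22 mm, joined by a core cylinder of radius 77 mm and height 269 mm. The lower flange rests on z = 0 and the three cylinders share a vertical axis.

C is a four-legged stool. The seat is 278×296 mm, 41 mm thick, top at z = 406 mm. It stands on four square legs, each 48×48 mm in cross-section, from z = 0 to the seat underside, each flush with a corner of the seat.

The spool is on top of the table, centred. Four stools sit around the table at the −y, +y, −x, +x sides.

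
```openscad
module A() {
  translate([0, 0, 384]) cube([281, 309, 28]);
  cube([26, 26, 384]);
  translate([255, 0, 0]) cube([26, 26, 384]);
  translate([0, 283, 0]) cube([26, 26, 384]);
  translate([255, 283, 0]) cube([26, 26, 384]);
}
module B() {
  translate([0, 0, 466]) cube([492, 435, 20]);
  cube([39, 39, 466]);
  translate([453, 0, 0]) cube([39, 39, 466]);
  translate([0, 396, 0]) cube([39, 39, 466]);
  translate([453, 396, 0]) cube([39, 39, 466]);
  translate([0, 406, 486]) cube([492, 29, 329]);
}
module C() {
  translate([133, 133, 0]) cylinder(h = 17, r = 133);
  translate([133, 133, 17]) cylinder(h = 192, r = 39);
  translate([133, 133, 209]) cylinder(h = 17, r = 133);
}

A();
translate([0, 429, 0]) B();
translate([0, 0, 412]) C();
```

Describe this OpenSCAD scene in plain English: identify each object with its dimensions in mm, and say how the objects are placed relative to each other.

A is a four-legged stool. The seat is a 281×309×28 mm slab whose top surface is at z = 412 mm; four square legs, each 26×26 mm in cross-section, run from the floor (z = 0) to the underside of the seat, each flush with a corner of the seat.

B is a chair: 492×435 mm seat, 20 mm thick, top at z = 486 mm, on four 39 mm square corner legs flush with the seat edges. A 29 mm thick backrest slab spans the full seat width, extending 329 mm above the seat top, its back face flush with the seat's +y edge.

C is a spool: two coaxial disc flanges of radius 133 mm and thickness 17 mm, joined by a core cylinder of radius 39 mm and height 192 mm. The lower flange rests on z = 0 and the three cylinders share a vertical axis.

The chair is on the floor beside the stool on its +y side. The spool is on top of the stool.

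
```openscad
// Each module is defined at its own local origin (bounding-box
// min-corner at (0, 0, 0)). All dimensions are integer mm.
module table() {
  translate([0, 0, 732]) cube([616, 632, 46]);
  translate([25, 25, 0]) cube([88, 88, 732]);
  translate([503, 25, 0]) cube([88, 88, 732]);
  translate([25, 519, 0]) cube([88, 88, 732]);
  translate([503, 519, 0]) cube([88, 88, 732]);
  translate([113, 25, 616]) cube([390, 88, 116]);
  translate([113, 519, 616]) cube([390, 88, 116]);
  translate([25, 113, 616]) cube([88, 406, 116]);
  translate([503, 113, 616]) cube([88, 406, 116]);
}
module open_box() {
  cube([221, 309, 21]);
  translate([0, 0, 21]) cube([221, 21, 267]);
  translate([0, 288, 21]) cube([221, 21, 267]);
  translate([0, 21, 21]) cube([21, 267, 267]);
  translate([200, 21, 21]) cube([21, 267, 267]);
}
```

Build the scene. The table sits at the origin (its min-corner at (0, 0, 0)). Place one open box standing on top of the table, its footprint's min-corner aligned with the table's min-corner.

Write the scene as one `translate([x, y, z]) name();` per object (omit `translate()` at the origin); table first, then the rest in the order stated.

table();
translate([0, 0, 778]) open_box();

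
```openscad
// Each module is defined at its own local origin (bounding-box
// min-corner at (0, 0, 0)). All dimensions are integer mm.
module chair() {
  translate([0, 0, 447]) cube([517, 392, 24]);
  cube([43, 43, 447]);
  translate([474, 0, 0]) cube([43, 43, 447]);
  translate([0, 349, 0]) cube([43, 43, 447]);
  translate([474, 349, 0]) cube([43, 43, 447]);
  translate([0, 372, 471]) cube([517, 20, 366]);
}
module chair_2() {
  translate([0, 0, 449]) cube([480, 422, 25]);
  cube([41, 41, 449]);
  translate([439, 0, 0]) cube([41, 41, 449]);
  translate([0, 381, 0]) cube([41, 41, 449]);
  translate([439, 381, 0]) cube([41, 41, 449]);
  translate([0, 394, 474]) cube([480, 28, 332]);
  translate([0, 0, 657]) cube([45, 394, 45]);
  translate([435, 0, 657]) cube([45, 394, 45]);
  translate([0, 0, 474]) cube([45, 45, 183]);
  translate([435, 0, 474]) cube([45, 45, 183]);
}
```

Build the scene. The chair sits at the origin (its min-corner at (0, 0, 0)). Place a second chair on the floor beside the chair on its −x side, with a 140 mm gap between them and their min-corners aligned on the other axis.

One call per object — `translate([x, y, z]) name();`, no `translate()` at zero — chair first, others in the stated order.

chair();
translate([-620, 0, 0]) chair_2();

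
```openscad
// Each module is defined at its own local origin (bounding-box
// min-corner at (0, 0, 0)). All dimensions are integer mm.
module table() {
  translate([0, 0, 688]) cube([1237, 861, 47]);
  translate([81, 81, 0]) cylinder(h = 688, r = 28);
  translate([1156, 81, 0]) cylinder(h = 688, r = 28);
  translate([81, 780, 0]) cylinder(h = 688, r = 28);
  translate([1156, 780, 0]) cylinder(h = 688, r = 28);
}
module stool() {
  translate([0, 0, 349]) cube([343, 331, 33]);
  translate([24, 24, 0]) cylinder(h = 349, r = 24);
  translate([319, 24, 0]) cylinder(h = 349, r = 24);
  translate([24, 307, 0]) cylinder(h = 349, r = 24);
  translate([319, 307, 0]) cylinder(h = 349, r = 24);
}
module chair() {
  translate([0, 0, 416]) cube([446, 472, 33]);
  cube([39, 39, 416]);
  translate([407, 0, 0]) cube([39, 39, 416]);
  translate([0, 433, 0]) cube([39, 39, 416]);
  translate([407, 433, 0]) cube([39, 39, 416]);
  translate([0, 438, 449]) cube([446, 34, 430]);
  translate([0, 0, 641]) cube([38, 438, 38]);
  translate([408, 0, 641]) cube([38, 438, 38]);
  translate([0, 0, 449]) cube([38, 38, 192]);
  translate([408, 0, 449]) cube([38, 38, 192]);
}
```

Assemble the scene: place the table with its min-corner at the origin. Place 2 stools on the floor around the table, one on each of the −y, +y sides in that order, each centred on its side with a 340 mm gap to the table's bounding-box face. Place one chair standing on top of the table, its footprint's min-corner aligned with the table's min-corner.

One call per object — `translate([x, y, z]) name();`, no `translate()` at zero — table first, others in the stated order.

table();
translate([447, -671, 0]) stool();
translate([447, 1201, 0]) stool();
translate([0, 0, 735]) chair();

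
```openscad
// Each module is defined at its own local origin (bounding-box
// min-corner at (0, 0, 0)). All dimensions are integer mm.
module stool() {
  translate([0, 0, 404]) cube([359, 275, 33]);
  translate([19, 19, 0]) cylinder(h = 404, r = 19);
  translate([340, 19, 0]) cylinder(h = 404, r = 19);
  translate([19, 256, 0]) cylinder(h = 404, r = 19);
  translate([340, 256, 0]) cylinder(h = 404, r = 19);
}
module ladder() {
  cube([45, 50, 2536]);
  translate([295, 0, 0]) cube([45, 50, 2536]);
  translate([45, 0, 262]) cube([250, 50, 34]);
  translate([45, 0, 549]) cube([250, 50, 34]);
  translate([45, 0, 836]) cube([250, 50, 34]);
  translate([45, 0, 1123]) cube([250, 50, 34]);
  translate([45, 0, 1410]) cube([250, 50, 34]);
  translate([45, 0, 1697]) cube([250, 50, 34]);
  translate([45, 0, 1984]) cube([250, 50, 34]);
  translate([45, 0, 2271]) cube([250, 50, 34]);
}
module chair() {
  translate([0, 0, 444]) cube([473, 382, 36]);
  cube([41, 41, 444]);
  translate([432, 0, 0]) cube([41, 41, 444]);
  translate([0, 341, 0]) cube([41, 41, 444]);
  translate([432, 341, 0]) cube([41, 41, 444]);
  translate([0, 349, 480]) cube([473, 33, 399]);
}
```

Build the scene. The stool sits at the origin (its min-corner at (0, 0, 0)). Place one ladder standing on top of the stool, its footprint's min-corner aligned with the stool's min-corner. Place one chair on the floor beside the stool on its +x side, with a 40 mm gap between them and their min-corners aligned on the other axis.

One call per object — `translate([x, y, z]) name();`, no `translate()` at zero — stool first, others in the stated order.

stool();
translate([0, 0, 437]) ladder();
translate([399, 0, 0]) chair();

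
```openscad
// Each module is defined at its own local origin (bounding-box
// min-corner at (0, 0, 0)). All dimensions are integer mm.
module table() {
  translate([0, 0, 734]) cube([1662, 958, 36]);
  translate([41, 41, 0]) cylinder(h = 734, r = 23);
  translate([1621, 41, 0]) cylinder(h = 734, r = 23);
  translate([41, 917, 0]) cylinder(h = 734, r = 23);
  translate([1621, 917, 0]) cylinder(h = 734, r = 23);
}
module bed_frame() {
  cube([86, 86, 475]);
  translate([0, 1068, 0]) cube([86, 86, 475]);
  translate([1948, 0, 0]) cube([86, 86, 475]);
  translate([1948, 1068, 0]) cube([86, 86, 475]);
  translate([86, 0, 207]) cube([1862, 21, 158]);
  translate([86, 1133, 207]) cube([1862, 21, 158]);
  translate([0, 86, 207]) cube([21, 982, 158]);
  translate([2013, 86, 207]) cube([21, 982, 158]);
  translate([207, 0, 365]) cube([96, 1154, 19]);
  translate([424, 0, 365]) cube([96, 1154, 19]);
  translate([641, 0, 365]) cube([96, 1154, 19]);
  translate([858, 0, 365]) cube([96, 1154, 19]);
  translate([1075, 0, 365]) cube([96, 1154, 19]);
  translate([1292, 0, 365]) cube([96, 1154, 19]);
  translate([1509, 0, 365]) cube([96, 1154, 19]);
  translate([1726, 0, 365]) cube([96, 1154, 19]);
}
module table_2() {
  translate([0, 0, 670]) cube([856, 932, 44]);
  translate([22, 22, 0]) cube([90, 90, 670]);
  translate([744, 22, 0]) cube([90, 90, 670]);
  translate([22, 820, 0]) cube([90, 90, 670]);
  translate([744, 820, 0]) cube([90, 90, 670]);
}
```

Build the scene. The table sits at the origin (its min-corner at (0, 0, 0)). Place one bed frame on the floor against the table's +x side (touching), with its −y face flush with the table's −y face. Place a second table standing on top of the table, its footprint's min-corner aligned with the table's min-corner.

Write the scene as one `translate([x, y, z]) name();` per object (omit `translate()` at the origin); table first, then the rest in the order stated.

table();
translate([1662, 0, 0]) bed_frame();
translate([0, 0, 770]) table_2();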